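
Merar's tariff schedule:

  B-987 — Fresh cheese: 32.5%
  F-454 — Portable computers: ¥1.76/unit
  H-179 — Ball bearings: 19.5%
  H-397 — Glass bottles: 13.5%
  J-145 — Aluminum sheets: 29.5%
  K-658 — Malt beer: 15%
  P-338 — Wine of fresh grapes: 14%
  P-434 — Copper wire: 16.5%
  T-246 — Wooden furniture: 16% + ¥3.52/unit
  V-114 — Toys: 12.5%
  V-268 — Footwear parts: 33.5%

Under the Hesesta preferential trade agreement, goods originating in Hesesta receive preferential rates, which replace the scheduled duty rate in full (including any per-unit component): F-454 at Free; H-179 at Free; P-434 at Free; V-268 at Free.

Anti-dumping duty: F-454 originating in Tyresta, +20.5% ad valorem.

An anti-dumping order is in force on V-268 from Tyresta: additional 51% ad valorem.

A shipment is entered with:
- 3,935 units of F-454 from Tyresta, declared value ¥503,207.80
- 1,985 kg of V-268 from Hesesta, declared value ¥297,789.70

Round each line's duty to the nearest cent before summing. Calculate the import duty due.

Line 1 (F-454, Tyresta, 3,935 units, ¥503,207.80):
Base rate for F-454 is ¥1.76/unit.
F-454 has an FTA preferential rate, but origin Tyresta is not Hesesta; base rate stands.
Additional duty on F-454 from Tyresta: +20.5% ad valorem. Applied ad valorem rate = 20.5%.
Duty = ¥503,207.80 × 20.5% + 3,935 × ¥1.76 = ¥110,083.20.
Line 2 (V-268, Hesesta, 1,985 kg, ¥297,789.70):
Base rate for V-268 is 33.5%.
Origin Hesesta qualifies under the Merar–Hesesta agreement and V-268 is covered: preferential rate Free applies instead.
The additional-duty order on V-268 targets Tyresta, not Hesesta; it does not apply.
Duty = ¥297,789.70 × 0% = ¥0.00.
Total = ¥110,083.20 + ¥0.00 = ¥110,083.20.

¥110,083.20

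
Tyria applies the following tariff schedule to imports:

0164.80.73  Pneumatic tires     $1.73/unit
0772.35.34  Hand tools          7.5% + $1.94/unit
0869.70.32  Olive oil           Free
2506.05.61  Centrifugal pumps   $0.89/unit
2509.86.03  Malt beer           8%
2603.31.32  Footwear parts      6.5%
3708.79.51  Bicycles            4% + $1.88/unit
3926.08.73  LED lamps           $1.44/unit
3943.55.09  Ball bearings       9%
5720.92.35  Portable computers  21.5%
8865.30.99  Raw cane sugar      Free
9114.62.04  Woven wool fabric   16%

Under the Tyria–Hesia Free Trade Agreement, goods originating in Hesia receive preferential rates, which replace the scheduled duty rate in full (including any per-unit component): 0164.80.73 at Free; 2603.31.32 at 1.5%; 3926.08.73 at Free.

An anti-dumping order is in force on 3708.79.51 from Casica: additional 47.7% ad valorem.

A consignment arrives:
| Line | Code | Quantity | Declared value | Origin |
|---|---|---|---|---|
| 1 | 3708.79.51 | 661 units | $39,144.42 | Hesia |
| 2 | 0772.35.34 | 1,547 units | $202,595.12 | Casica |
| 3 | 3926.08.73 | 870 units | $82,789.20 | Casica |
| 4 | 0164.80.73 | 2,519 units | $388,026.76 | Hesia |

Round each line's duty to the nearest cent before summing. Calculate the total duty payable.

$22,257.07

Line 1 (3708.79.51, Hesia, 661 units, $39,144.42):
Base rate for 3708.79.51 is 4% + $1.88/unit.
Origin Hesia is the FTA partner but 3708.79.51 is not on the preference list; base rate stands.
The additional-duty order on 3708.79.51 targets Casica, not Hesia; it does not apply.
Duty = $39,144.42 × 4% + 661 × $1.88 = $2,808.46.
Line 2 (0772.35.34, Casica, 1,547 units, $202,595.12):
Base rate for 0772.35.34 is 7.5% + $1.94/unit.
Duty = $202,595.12 × 7.5% + 1,547 × $1.94 = $18,195.81.
Line 3 (3926.08.73, Casica, 870 units, $82,789.20):
Base rate for 3926.08.73 is $1.44/unit.
3926.08.73 has an FTA preferential rate, but origin Casica is not Hesia; base rate stands.
Duty = 870 × $1.44 = $1,252.80.
Line 4 (0164.80.73, Hesia, 2,519 units, $388,026.76):
Base rate for 0164.80.73 is $1.73/unit.
Origin Hesia qualifies under the Tyria–Hesia agreement and 0164.80.73 is covered: preferential rate Free applies instead.
Duty = $388,026.76 × 0% = $0.00.
Total = $2,808.46 + $18,195.81 + $1,252.80 + $0.00 = $22,257.07.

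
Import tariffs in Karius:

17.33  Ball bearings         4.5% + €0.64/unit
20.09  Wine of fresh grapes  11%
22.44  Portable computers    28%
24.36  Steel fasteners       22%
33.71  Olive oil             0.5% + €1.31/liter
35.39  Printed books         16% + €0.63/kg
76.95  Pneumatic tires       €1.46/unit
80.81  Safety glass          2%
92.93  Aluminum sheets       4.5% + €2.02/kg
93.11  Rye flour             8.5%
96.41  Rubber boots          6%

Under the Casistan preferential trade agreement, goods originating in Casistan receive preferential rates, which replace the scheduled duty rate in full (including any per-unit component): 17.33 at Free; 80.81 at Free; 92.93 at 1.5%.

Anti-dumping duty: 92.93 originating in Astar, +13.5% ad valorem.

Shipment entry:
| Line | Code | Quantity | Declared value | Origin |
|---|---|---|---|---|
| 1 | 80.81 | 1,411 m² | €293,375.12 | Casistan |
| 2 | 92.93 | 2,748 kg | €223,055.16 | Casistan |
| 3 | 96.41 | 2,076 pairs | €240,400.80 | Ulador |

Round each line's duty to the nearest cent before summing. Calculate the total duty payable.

€17,769.88

Line 1 (80.81, Casistan, 1,411 m², €293,375.12):
Base rate for 80.81 is 2%.
Origin Casistan qualifies under the Karius–Casistan agreement and 80.81 is covered: preferential rate Free applies instead.
Duty = €293,375.12 × 0% = €0.00.
Line 2 (92.93, Casistan, 2,748 kg, €223,055.16):
Base rate for 92.93 is 4.5% + €2.02/kg.
Origin Casistan qualifies under the Karius–Casistan agreement and 92.93 is covered: preferential rate 1.5% applies instead.
The additional-duty order on 92.93 targets Astar, not Casistan; it does not apply.
Duty = €223,055.16 × 1.5% = €3,345.83.
Line 3 (96.41, Ulador, 2,076 pairs, €240,400.80):
Base rate for 96.41 is 6%.
Duty = €240,400.80 × 6% = €14,424.05.
Total = €0.00 + €3,345.83 + €14,424.05 = €17,769.88.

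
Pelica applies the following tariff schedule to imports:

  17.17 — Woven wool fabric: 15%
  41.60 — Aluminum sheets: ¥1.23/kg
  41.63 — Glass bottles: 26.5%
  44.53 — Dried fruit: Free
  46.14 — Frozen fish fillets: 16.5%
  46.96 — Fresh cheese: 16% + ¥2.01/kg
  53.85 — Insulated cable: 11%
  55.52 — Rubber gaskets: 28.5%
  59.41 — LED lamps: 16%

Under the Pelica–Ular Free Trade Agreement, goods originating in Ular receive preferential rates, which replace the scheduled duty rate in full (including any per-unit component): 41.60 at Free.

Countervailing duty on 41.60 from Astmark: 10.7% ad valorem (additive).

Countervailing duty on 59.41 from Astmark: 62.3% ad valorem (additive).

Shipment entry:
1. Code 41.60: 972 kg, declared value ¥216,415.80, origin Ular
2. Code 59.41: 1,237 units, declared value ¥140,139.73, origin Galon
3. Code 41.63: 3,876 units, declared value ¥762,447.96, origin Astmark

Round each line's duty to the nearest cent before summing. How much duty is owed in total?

¥224,471.07

Line 1 (41.60, Ular, 972 kg, ¥216,415.80):
Base rate for 41.60 is ¥1.23/kg.
Origin Ular qualifies under the Pelica–Ular agreement and 41.60 is covered: preferential rate Free applies instead.
The additional-duty order on 41.60 targets Astmark, not Ular; it does not apply.
Duty = ¥216,415.80 × 0% = ¥0.00.
Line 2 (59.41, Galon, 1,237 units, ¥140,139.73):
Base rate for 59.41 is 16%.
The additional-duty order on 59.41 targets Astmark, not Galon; it does not apply.
Duty = ¥140,139.73 × 16% = ¥22,422.36.
Line 3 (41.63, Astmark, 3,876 units, ¥762,447.96):
Base rate for 41.63 is 26.5%.
Duty = ¥762,447.96 × 26.5% = ¥202,048.71.
Total = ¥0.00 + ¥22,422.36 + ¥202,048.71 = ¥224,471.07.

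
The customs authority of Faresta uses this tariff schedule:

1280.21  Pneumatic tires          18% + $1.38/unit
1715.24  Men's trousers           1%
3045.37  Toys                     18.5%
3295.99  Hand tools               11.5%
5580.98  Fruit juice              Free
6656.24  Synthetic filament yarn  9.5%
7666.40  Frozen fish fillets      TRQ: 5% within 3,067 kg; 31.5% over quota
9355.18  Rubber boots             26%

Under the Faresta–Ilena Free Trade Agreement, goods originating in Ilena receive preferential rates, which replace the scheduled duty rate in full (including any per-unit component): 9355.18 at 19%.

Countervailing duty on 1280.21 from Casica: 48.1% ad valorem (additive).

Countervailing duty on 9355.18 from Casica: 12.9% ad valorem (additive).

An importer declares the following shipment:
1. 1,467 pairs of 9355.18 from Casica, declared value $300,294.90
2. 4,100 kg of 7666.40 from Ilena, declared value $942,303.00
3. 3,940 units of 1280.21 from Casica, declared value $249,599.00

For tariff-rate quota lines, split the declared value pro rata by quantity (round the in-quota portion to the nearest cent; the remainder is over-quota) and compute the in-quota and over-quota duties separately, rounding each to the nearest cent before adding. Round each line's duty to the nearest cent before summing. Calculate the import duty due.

$397,266.82

Line 1 (9355.18, Casica, 1,467 pairs, $300,294.90):
Base rate for 9355.18 is 26%.
9355.18 has an FTA preferential rate, but origin Casica is not Ilena; base rate stands.
Additional duty on 9355.18 from Casica: +12.9%. Applied ad valorem rate: 26% + 12.9% = 38.9%.
Duty = $300,294.90 × 38.9% = $116,814.72.
Line 2 (7666.40, Ilena, 4,100 kg, $942,303.00):
Code 7666.40 is under a tariff-rate quota (threshold 3,067 kg). In-quota: 3,067 kg at 5%; over-quota: 1,033 kg at 31.5%.
Pro-rata value split: in-quota = $942,303.00 × 3,067/4,100 = $704,888.61; over-quota = $942,303.00 − $704,888.61 = $237,414.39.
In-quota duty = $704,888.61 × 5% = $35,244.43. Over-quota duty = $237,414.39 × 31.5% = $74,785.53.
Line duty = $35,244.43 + $74,785.53 = $110,029.96.
Line 3 (1280.21, Casica, 3,940 units, $249,599.00):
Base rate for 1280.21 is 18% + $1.38/unit.
Additional duty on 1280.21 from Casica: +48.1%. Applied ad valorem rate: 18% + 48.1% = 66.1%.
Duty = $249,599.00 × 66.1% + 3,940 × $1.38 = $170,422.14.
Total = $116,814.72 + $110,029.96 + $170,422.14 = $397,266.82.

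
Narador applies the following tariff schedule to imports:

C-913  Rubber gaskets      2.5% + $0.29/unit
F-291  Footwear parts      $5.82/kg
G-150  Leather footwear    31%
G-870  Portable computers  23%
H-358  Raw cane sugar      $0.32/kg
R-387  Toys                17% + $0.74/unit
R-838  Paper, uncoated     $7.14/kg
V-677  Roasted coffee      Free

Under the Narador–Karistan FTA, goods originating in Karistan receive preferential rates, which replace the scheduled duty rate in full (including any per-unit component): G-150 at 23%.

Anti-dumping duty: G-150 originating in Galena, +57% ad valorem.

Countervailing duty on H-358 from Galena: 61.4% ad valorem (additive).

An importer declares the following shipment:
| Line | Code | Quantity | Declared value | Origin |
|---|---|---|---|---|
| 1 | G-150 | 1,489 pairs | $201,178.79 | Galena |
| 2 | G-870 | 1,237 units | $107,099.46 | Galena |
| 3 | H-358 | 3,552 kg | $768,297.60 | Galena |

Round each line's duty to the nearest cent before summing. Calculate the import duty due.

Line 1 (G-150, Galena, 1,489 pairs, $201,178.79):
Base rate for G-150 is 31%.
G-150 has an FTA preferential rate, but origin Galena is not Karistan; base rate stands.
Additional duty on G-150 from Galena: +57%. Applied ad valorem rate: 31% + 57% = 88%.
Duty = $201,178.79 × 88% = $177,037.34.
Line 2 (G-870, Galena, 1,237 units, $107,099.46):
Base rate for G-870 is 23%.
Duty = $107,099.46 × 23% = $24,632.88.
Line 3 (H-358, Galena, 3,552 kg, $768,297.60):
Base rate for H-358 is $0.32/kg.
Additional duty on H-358 from Galena: +61.4% ad valorem. Applied ad valorem rate = 61.4%.
Duty = $768,297.60 × 61.4% + 3,552 × $0.32 = $472,871.37.
Total = $177,037.34 + $24,632.88 + $472,871.37 = $674,541.59.

$674,541.59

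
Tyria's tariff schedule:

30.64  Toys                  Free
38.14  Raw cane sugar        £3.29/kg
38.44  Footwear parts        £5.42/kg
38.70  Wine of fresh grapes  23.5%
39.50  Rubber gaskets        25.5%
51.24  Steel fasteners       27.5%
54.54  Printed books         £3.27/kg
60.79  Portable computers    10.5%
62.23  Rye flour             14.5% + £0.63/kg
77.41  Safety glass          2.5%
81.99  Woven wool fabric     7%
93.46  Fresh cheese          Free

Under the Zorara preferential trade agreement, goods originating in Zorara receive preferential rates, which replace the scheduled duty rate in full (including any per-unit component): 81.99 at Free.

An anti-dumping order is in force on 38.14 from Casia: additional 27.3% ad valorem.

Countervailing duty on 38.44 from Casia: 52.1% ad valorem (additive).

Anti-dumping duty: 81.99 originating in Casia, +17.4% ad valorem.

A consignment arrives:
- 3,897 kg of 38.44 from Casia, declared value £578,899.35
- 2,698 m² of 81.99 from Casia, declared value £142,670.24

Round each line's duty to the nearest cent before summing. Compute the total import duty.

Line 1 (38.44, Casia, 3,897 kg, £578,899.35):
Base rate for 38.44 is £5.42/kg.
Additional duty on 38.44 from Casia: +52.1% ad valorem. Applied ad valorem rate = 52.1%.
Duty = £578,899.35 × 52.1% + 3,897 × £5.42 = £322,728.30.
Line 2 (81.99, Casia, 2,698 m², £142,670.24):
Base rate for 81.99 is 7%.
81.99 has an FTA preferential rate, but origin Casia is not Zorara; base rate stands.
Additional duty on 81.99 from Casia: +17.4%. Applied ad valorem rate: 7% + 17.4% = 24.4%.
Duty = £142,670.24 × 24.4% = £34,811.54.
Total = £322,728.30 + £34,811.54 = £357,539.84.

£357,539.84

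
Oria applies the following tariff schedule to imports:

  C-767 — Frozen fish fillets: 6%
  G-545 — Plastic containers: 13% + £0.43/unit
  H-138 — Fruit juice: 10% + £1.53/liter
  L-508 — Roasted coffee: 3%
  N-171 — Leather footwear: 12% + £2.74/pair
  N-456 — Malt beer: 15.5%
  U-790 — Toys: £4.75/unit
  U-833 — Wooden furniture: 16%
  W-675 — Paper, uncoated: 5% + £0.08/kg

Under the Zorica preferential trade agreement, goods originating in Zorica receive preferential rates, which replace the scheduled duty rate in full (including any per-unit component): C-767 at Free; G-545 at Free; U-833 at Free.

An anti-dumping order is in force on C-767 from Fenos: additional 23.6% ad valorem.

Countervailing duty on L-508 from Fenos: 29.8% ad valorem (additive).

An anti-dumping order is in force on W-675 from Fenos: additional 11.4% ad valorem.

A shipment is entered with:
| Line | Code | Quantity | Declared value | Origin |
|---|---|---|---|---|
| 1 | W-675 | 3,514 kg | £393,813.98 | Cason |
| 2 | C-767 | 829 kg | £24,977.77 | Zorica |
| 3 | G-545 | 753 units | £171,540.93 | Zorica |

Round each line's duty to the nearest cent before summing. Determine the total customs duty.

£19,971.82

Line 1 (W-675, Cason, 3,514 kg, £393,813.98):
Base rate for W-675 is 5% + £0.08/kg.
The additional-duty order on W-675 targets Fenos, not Cason; it does not apply.
Duty = £393,813.98 × 5% + 3,514 × £0.08 = £19,971.82.
Line 2 (C-767, Zorica, 829 kg, £24,977.77):
Base rate for C-767 is 6%.
Origin Zorica qualifies under the Oria–Zorica agreement and C-767 is covered: preferential rate Free applies instead.
The additional-duty order on C-767 targets Fenos, not Zorica; it does not apply.
Duty = £24,977.77 × 0% = £0.00.
Line 3 (G-545, Zorica, 753 units, £171,540.93):
Base rate for G-545 is 13% + £0.43/unit.
Origin Zorica qualifies under the Oria–Zorica agreement and G-545 is covered: preferential rate Free applies instead.
Duty = £171,540.93 × 0% = £0.00.
Total = £19,971.82 + £0.00 + £0.00 = £19,971.82.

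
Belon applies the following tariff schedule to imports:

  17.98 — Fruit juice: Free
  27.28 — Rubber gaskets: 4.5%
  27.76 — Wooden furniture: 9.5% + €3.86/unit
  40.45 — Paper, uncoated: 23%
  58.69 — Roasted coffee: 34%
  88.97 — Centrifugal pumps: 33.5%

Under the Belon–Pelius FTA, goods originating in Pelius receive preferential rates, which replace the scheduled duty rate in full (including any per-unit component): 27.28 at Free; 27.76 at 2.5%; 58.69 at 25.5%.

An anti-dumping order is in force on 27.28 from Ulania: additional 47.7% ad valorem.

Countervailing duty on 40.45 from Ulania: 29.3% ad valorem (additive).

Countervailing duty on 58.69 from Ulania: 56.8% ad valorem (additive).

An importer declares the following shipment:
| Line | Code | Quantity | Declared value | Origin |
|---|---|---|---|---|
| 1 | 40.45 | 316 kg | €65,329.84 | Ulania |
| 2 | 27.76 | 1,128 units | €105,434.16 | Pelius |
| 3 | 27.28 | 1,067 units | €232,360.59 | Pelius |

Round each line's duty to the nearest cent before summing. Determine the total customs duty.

Line 1 (40.45, Ulania, 316 kg, €65,329.84):
Base rate for 40.45 is 23%.
Additional duty on 40.45 from Ulania: +29.3%. Applied ad valorem rate: 23% + 29.3% = 52.3%.
Duty = €65,329.84 × 52.3% = €34,167.51.
Line 2 (27.76, Pelius, 1,128 units, €105,434.16):
Base rate for 27.76 is 9.5% + €3.86/unit.
Origin Pelius qualifies under the Belon–Pelius agreement and 27.76 is covered: preferential rate 2.5% applies instead.
Duty = €105,434.16 × 2.5% = €2,635.85.
Line 3 (27.28, Pelius, 1,067 units, €232,360.59):
Base rate for 27.28 is 4.5%.
Origin Pelius qualifies under the Belon–Pelius agreement and 27.28 is covered: preferential rate Free applies instead.
The additional-duty order on 27.28 targets Ulania, not Pelius; it does not apply.
Duty = €232,360.59 × 0% = €0.00.
Total = €34,167.51 + €2,635.85 + €0.00 = €36,803.36.

€36,803.36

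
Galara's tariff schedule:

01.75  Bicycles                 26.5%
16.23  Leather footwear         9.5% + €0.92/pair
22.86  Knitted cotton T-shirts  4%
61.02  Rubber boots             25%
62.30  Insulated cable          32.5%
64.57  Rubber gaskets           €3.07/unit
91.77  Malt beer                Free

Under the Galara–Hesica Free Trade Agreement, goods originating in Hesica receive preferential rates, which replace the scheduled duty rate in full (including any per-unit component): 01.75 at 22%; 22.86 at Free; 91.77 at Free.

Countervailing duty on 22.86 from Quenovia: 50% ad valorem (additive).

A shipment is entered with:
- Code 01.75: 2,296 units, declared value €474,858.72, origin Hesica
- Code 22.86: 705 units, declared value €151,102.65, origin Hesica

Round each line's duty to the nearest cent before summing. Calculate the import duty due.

Line 1 (01.75, Hesica, 2,296 units, €474,858.72):
Base rate for 01.75 is 26.5%.
Origin Hesica qualifies under the Galara–Hesica agreement and 01.75 is covered: preferential rate 22% applies instead.
Duty = €474,858.72 × 22% = €104,468.92.
Line 2 (22.86, Hesica, 705 units, €151,102.65):
Base rate for 22.86 is 4%.
Origin Hesica qualifies under the Galara–Hesica agreement and 22.86 is covered: preferential rate Free applies instead.
The additional-duty order on 22.86 targets Quenovia, not Hesica; it does not apply.
Duty = €151,102.65 × 0% = €0.00.
Total = €104,468.92 + €0.00 = €104,468.92.

€104,468.92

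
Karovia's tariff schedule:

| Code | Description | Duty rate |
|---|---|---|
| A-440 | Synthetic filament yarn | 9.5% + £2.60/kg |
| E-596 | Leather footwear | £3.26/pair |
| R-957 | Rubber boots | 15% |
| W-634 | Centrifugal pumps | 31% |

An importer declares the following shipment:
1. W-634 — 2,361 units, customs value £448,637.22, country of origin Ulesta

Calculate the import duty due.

Line 1 (W-634, Ulesta, 2,361 units, £448,637.22):
Base rate for W-634 is 31%.
Duty = £448,637.22 × 31% = £139,077.54.

£139,077.54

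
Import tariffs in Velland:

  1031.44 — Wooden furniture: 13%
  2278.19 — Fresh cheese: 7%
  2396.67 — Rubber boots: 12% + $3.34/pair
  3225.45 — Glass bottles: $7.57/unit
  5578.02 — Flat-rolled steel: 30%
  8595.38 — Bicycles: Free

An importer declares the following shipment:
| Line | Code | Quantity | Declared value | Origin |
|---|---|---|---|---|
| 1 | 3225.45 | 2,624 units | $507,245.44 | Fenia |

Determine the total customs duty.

Line 1 (3225.45, Fenia, 2,624 units, $507,245.44):
Base rate for 3225.45 is $7.57/unit.
Duty = 2,624 × $7.57 = $19,863.68.

$19,863.68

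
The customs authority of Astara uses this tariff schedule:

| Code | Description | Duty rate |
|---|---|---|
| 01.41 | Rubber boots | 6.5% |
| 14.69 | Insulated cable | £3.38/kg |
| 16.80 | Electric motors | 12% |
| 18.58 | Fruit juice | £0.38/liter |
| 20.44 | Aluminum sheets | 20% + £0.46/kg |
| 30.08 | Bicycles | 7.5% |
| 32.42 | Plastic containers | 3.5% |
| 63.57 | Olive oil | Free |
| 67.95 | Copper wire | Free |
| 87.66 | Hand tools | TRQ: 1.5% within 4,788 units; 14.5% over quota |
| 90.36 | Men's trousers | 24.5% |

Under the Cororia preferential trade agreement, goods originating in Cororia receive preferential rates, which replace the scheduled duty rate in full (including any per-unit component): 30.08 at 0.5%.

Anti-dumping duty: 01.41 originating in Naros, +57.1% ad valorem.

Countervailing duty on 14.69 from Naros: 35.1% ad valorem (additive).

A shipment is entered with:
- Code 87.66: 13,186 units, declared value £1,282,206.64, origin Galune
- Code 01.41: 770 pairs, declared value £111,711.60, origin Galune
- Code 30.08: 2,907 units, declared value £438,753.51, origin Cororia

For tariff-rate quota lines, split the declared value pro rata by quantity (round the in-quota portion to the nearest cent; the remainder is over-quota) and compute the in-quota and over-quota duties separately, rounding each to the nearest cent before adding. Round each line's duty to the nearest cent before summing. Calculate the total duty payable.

£134,848.92

Line 1 (87.66, Galune, 13,186 units, £1,282,206.64):
Code 87.66 is under a tariff-rate quota (threshold 4,788 units). In-quota: 4,788 units at 1.5%; over-quota: 8,398 units at 14.5%.
Pro-rata value split: in-quota = £1,282,206.64 × 4,788/13,186 = £465,585.12; over-quota = £1,282,206.64 − £465,585.12 = £816,621.52.
In-quota duty = £465,585.12 × 1.5% = £6,983.78. Over-quota duty = £816,621.52 × 14.5% = £118,410.12.
Line duty = £6,983.78 + £118,410.12 = £125,393.90.
Line 2 (01.41, Galune, 770 pairs, £111,711.60):
Base rate for 01.41 is 6.5%.
The additional-duty order on 01.41 targets Naros, not Galune; it does not apply.
Duty = £111,711.60 × 6.5% = £7,261.25.
Line 3 (30.08, Cororia, 2,907 units, £438,753.51):
Base rate for 30.08 is 7.5%.
Origin Cororia qualifies under the Astara–Cororia agreement and 30.08 is covered: preferential rate 0.5% applies instead.
Duty = £438,753.51 × 0.5% = £2,193.77.
Total = £125,393.90 + £7,261.25 + £2,193.77 = £134,848.92.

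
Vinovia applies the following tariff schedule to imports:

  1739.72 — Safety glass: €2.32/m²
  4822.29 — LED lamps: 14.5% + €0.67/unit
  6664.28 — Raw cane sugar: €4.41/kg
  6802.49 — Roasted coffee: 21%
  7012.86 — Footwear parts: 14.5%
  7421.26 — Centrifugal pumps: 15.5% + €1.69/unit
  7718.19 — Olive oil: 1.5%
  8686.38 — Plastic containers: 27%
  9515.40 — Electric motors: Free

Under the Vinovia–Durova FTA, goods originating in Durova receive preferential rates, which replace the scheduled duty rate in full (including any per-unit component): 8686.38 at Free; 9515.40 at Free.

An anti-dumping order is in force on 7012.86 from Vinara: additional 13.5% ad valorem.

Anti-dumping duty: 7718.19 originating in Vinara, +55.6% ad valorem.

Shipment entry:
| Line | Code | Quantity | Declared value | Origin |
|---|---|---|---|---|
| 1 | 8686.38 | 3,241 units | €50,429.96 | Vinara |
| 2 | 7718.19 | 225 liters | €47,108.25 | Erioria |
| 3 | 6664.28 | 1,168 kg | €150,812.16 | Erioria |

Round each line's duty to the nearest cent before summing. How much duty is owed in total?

€19,473.59

Line 1 (8686.38, Vinara, 3,241 units, €50,429.96):
Base rate for 8686.38 is 27%.
8686.38 has an FTA preferential rate, but origin Vinara is not Durova; base rate stands.
Duty = €50,429.96 × 27% = €13,616.09.
Line 2 (7718.19, Erioria, 225 liters, €47,108.25):
Base rate for 7718.19 is 1.5%.
The additional-duty order on 7718.19 targets Vinara, not Erioria; it does not apply.
Duty = €47,108.25 × 1.5% = €706.62.
Line 3 (6664.28, Erioria, 1,168 kg, €150,812.16):
Base rate for 6664.28 is €4.41/kg.
Duty = 1,168 × €4.41 = €5,150.88.
Total = €13,616.09 + €706.62 + €5,150.88 = €19,473.59.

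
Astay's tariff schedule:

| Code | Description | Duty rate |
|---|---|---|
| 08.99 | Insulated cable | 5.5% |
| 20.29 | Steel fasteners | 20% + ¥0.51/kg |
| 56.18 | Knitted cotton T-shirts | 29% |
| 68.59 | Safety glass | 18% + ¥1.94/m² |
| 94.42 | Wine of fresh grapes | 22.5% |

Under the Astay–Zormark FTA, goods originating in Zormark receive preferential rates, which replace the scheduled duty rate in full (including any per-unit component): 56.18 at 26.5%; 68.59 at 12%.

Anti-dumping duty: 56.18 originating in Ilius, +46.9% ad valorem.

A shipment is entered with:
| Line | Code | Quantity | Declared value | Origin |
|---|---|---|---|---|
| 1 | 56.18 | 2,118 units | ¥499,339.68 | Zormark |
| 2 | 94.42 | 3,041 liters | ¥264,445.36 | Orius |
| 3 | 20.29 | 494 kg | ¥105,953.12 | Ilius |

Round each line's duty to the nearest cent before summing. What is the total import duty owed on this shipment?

Line 1 (56.18, Zormark, 2,118 units, ¥499,339.68):
Base rate for 56.18 is 29%.
Origin Zormark qualifies under the Astay–Zormark agreement and 56.18 is covered: preferential rate 26.5% applies instead.
The additional-duty order on 56.18 targets Ilius, not Zormark; it does not apply.
Duty = ¥499,339.68 × 26.5% = ¥132,325.02.
Line 2 (94.42, Orius, 3,041 liters, ¥264,445.36):
Base rate for 94.42 is 22.5%.
Duty = ¥264,445.36 × 22.5% = ¥59,500.21.
Line 3 (20.29, Ilius, 494 kg, ¥105,953.12):
Base rate for 20.29 is 20% + ¥0.51/kg.
Duty = ¥105,953.12 × 20% + 494 × ¥0.51 = ¥21,442.56.
Total = ¥132,325.02 + ¥59,500.21 + ¥21,442.56 = ¥213,267.79.

¥213,267.79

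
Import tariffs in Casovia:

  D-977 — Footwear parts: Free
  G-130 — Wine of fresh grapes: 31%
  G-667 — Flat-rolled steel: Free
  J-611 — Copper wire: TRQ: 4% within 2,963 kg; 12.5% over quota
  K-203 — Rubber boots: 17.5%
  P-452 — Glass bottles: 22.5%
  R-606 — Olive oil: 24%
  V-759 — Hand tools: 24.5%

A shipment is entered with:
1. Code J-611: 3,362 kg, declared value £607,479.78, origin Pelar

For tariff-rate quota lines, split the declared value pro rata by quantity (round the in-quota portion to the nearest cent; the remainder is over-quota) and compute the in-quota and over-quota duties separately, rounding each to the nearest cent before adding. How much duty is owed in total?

£30,427.29

Line 1 (J-611, Pelar, 3,362 kg, £607,479.78):
Code J-611 is under a tariff-rate quota (threshold 2,963 kg). In-quota: 2,963 kg at 4%; over-quota: 399 kg at 12.5%.
Pro-rata value split: in-quota = £607,479.78 × 2,963/3,362 = £535,384.47; over-quota = £607,479.78 − £535,384.47 = £72,095.31.
In-quota duty = £535,384.47 × 4% = £21,415.38. Over-quota duty = £72,095.31 × 12.5% = £9,011.91.
Line duty = £21,415.38 + £9,011.91 = £30,427.29.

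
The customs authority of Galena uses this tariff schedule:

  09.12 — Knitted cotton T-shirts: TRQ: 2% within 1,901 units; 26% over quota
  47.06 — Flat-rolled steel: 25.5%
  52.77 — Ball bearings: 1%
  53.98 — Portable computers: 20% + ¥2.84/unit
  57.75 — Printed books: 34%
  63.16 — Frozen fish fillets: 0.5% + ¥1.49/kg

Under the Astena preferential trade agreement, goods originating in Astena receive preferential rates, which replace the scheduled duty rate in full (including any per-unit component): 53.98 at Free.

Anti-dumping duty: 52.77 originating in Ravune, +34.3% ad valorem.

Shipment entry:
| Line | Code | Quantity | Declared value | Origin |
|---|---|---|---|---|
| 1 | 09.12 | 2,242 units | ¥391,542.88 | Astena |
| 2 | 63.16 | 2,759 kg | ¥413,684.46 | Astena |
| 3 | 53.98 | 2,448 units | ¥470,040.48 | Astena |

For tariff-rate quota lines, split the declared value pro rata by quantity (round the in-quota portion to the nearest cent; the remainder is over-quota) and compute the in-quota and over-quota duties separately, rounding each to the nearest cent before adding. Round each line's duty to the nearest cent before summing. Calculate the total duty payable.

Line 1 (09.12, Astena, 2,242 units, ¥391,542.88):
Code 09.12 is under a tariff-rate quota (threshold 1,901 units). In-quota: 1,901 units at 2%; over-quota: 341 units at 26%.
Pro-rata value split: in-quota = ¥391,542.88 × 1,901/2,242 = ¥331,990.64; over-quota = ¥391,542.88 − ¥331,990.64 = ¥59,552.24.
In-quota duty = ¥331,990.64 × 2% = ¥6,639.81. Over-quota duty = ¥59,552.24 × 26% = ¥15,483.58.
Line duty = ¥6,639.81 + ¥15,483.58 = ¥22,123.39.
Line 2 (63.16, Astena, 2,759 kg, ¥413,684.46):
Base rate for 63.16 is 0.5% + ¥1.49/kg.
Origin Astena is the FTA partner but 63.16 is not on the preference list; base rate stands.
Duty = ¥413,684.46 × 0.5% + 2,759 × ¥1.49 = ¥6,179.33.
Line 3 (53.98, Astena, 2,448 units, ¥470,040.48):
Base rate for 53.98 is 20% + ¥2.84/unit.
Origin Astena qualifies under the Galena–Astena agreement and 53.98 is covered: preferential rate Free applies instead.
Duty = ¥470,040.48 × 0% = ¥0.00.
Total = ¥22,123.39 + ¥6,179.33 + ¥0.00 = ¥28,302.72.

¥28,302.72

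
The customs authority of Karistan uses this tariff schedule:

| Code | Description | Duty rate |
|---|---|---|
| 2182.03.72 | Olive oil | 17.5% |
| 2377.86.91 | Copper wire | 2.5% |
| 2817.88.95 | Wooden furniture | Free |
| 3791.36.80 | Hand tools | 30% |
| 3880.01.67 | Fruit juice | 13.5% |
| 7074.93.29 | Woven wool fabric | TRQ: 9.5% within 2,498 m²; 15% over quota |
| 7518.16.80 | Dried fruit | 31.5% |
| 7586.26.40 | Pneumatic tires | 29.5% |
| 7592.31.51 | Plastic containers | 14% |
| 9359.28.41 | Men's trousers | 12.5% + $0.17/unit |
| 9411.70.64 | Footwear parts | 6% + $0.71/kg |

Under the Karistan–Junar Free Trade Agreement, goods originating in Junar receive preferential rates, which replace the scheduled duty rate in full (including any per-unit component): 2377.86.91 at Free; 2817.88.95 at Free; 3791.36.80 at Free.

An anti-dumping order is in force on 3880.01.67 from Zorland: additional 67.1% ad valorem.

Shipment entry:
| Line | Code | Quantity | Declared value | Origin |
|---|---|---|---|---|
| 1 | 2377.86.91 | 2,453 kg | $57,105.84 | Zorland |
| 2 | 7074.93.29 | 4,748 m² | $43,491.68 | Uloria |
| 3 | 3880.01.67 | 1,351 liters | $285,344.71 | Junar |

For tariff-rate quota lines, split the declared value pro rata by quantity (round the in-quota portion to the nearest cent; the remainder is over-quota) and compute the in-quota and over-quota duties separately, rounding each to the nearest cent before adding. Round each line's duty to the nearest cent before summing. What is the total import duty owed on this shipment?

Line 1 (2377.86.91, Zorland, 2,453 kg, $57,105.84):
Base rate for 2377.86.91 is 2.5%.
2377.86.91 has an FTA preferential rate, but origin Zorland is not Junar; base rate stands.
Duty = $57,105.84 × 2.5% = $1,427.65.
Line 2 (7074.93.29, Uloria, 4,748 m², $43,491.68):
Code 7074.93.29 is under a tariff-rate quota (threshold 2,498 m²). In-quota: 2,498 m² at 9.5%; over-quota: 2,250 m² at 15%.
Pro-rata value split: in-quota = $43,491.68 × 2,498/4,748 = $22,881.68; over-quota = $43,491.68 − $22,881.68 = $20,610.00.
In-quota duty = $22,881.68 × 9.5% = $2,173.76. Over-quota duty = $20,610.00 × 15% = $3,091.50.
Line duty = $2,173.76 + $3,091.50 = $5,265.26.
Line 3 (3880.01.67, Junar, 1,351 liters, $285,344.71):
Base rate for 3880.01.67 is 13.5%.
Origin Junar is the FTA partner but 3880.01.67 is not on the preference list; base rate stands.
The additional-duty order on 3880.01.67 targets Zorland, not Junar; it does not apply.
Duty = $285,344.71 × 13.5% = $38,521.54.
Total = $1,427.65 + $5,265.26 + $38,521.54 = $45,214.45.

$45,214.45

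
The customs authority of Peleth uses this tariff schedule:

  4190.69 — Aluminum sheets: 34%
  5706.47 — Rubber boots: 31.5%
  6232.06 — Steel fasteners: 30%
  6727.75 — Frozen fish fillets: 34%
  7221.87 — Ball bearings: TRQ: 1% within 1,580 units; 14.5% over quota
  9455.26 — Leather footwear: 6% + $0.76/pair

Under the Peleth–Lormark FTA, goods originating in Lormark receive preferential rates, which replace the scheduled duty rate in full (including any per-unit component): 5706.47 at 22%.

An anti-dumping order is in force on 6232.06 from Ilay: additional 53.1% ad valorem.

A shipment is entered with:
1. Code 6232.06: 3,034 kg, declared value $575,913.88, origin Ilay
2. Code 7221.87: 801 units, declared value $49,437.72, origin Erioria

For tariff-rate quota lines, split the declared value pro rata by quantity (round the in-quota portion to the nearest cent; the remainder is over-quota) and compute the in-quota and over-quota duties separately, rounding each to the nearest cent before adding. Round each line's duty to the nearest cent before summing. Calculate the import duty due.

$479,078.81

Line 1 (6232.06, Ilay, 3,034 kg, $575,913.88):
Base rate for 6232.06 is 30%.
Additional duty on 6232.06 from Ilay: +53.1%. Applied ad valorem rate: 30% + 53.1% = 83.1%.
Duty = $575,913.88 × 83.1% = $478,584.43.
Line 2 (7221.87, Erioria, 801 units, $49,437.72):
Code 7221.87 is under a tariff-rate quota (threshold 1,580 units). Quantity 801 units is within the quota, so the in-quota rate 1% applies to the full value.
Duty = $49,437.72 × 1% = $494.38.
Total = $478,584.43 + $494.38 = $479,078.81.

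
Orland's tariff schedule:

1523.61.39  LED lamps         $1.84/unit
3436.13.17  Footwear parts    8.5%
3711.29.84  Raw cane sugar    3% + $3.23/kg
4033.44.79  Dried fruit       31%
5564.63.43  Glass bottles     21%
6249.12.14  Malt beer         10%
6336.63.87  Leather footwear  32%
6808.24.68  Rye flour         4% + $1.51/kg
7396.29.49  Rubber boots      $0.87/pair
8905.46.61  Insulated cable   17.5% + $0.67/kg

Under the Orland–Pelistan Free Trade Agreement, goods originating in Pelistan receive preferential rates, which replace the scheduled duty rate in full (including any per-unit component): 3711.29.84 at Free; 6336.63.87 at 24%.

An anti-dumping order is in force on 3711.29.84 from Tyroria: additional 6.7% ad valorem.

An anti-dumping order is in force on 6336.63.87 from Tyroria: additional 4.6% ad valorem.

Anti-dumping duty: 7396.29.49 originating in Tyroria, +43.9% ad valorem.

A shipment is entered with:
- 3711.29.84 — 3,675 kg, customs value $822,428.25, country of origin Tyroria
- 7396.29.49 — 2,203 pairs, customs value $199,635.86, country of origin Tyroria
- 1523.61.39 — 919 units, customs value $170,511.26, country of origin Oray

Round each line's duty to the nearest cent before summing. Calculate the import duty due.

$182,893.50

Line 1 (3711.29.84, Tyroria, 3,675 kg, $822,428.25):
Base rate for 3711.29.84 is 3% + $3.23/kg.
3711.29.84 has an FTA preferential rate, but origin Tyroria is not Pelistan; base rate stands.
Additional duty on 3711.29.84 from Tyroria: +6.7%. Applied ad valorem rate: 3% + 6.7% = 9.7%.
Duty = $822,428.25 × 9.7% + 3,675 × $3.23 = $91,645.79.
Line 2 (7396.29.49, Tyroria, 2,203 pairs, $199,635.86):
Base rate for 7396.29.49 is $0.87/pair.
Additional duty on 7396.29.49 from Tyroria: +43.9% ad valorem. Applied ad valorem rate = 43.9%.
Duty = $199,635.86 × 43.9% + 2,203 × $0.87 = $89,556.75.
Line 3 (1523.61.39, Oray, 919 units, $170,511.26):
Base rate for 1523.61.39 is $1.84/unit.
Duty = 919 × $1.84 = $1,690.96.
Total = $91,645.79 + $89,556.75 + $1,690.96 = $182,893.50.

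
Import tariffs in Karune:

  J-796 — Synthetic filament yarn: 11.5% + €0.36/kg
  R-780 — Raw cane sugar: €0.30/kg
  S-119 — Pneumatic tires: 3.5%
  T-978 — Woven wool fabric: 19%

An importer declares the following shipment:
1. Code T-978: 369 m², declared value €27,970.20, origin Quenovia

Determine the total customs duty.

€5,314.34

Line 1 (T-978, Quenovia, 369 m², €27,970.20):
Base rate for T-978 is 19%.
Duty = €27,970.20 × 19% = €5,314.34.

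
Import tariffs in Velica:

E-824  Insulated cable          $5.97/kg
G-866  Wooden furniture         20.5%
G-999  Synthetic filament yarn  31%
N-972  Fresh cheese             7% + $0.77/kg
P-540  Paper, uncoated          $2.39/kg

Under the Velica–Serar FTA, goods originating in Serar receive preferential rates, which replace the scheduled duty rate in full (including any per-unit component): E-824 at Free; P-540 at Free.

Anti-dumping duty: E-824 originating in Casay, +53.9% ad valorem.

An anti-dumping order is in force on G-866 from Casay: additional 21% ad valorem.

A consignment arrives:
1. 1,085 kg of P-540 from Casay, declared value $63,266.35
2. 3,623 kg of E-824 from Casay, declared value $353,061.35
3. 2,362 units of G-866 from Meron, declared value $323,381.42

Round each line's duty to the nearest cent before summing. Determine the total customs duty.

$280,815.72

Line 1 (P-540, Casay, 1,085 kg, $63,266.35):
Base rate for P-540 is $2.39/kg.
P-540 has an FTA preferential rate, but origin Casay is not Serar; base rate stands.
Duty = 1,085 × $2.39 = $2,593.15.
Line 2 (E-824, Casay, 3,623 kg, $353,061.35):
Base rate for E-824 is $5.97/kg.
E-824 has an FTA preferential rate, but origin Casay is not Serar; base rate stands.
Additional duty on E-824 from Casay: +53.9% ad valorem. Applied ad valorem rate = 53.9%.
Duty = $353,061.35 × 53.9% + 3,623 × $5.97 = $211,929.38.
Line 3 (G-866, Meron, 2,362 units, $323,381.42):
Base rate for G-866 is 20.5%.
The additional-duty order on G-866 targets Casay, not Meron; it does not apply.
Duty = $323,381.42 × 20.5% = $66,293.19.
Total = $2,593.15 + $211,929.38 + $66,293.19 = $280,815.72.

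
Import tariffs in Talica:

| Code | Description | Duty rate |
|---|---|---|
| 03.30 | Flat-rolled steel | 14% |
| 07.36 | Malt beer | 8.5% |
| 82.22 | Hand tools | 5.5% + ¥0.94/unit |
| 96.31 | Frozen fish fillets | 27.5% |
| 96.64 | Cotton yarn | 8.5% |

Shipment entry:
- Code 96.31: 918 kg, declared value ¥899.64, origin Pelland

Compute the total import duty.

Line 1 (96.31, Pelland, 918 kg, ¥899.64):
Base rate for 96.31 is 27.5%.
Duty = ¥899.64 × 27.5% = ¥247.40.

¥247.40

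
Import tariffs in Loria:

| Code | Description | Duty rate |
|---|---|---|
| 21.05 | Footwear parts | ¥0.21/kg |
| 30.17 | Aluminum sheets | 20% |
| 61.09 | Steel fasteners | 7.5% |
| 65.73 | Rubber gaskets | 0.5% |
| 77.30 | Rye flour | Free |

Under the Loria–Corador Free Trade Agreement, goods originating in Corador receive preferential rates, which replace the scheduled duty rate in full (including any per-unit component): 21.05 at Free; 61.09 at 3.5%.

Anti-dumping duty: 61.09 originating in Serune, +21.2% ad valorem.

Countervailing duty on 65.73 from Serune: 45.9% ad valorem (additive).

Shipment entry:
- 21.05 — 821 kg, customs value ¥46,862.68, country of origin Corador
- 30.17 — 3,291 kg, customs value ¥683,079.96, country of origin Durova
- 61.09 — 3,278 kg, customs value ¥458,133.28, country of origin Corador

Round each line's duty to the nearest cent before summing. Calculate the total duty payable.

Line 1 (21.05, Corador, 821 kg, ¥46,862.68):
Base rate for 21.05 is ¥0.21/kg.
Origin Corador qualifies under the Loria–Corador agreement and 21.05 is covered: preferential rate Free applies instead.
Duty = ¥46,862.68 × 0% = ¥0.00.
Line 2 (30.17, Durova, 3,291 kg, ¥683,079.96):
Base rate for 30.17 is 20%.
Duty = ¥683,079.96 × 20% = ¥136,615.99.
Line 3 (61.09, Corador, 3,278 kg, ¥458,133.28):
Base rate for 61.09 is 7.5%.
Origin Corador qualifies under the Loria–Corador agreement and 61.09 is covered: preferential rate 3.5% applies instead.
The additional-duty order on 61.09 targets Serune, not Corador; it does not apply.
Duty = ¥458,133.28 × 3.5% = ¥16,034.66.
Total = ¥0.00 + ¥136,615.99 + ¥16,034.66 = ¥152,650.65.

¥152,650.65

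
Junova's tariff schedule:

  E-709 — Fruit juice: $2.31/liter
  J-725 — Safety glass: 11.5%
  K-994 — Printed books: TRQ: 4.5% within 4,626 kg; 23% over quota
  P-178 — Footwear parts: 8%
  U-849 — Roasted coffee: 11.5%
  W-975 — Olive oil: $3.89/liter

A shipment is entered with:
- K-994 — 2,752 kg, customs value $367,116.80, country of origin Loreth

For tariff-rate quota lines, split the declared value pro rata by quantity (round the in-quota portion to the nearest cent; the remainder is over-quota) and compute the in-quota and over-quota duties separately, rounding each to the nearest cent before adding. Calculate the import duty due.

Line 1 (K-994, Loreth, 2,752 kg, $367,116.80):
Code K-994 is under a tariff-rate quota (threshold 4,626 kg). Quantity 2,752 kg is within the quota, so the in-quota rate 4.5% applies to the full value.
Duty = $367,116.80 × 4.5% = $16,520.26.

$16,520.26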